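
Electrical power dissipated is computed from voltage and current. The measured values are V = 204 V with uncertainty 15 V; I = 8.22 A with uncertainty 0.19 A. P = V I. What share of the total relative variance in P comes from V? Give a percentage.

91.0%

(δP/P)² = (1·δV/V)² + (1·δI/I)²
  V term: (1×0.0735)² = 0.00541
  I term: (1×0.0231)² = 0.000534
Total = 0.00594. Share from V = 0.00541/0.00594 = 0.910.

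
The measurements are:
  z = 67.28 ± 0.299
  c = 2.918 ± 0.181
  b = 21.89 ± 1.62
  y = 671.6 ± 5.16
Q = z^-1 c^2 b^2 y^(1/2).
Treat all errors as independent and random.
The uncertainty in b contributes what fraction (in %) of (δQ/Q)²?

(δQ/Q)² = (-1·δz/z)² + (2·δc/c)² + (2·δb/b)² + (½·δy/y)²
  z term: (-1×0.00444)² = 1.98e-05
  c term: (2×0.0620)² = 0.0154
  b term: (2×0.0740)² = 0.0219
  y term: (0.5×0.00768)² = 1.48e-05
Total = 0.0373. Share from b = 0.0219/0.0373 = 0.587.

58.7%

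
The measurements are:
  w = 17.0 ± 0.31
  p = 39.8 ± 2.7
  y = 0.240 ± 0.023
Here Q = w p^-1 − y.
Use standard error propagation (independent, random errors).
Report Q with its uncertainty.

Let h = w·p^-1 = 0.427. δh/h = √((1·δw/w)² + (-1·δp/p)²) = √(0.000333 + 0.00460) = 0.0702, so δh = 0.0300.
Q = h − y: δQ = √(δh² + δy²) = √(0.000900 + 0.000529) = 0.0378
Q = 0.187.

0.187 ± 0.0378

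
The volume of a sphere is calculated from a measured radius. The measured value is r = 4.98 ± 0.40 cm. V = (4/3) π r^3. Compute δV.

125 cm^3

For a monomial V ∝ r^3, fractional errors add in quadrature:
  (3·δr/r)² = (3×0.0803)² = 0.0581
δV/V = √(0.0581) = 0.241
V = 517 cm^3, so δV = 0.241 × 517 = 125 cm^3.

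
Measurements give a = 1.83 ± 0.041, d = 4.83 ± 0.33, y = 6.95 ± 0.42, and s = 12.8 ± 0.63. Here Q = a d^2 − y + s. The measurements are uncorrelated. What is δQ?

5.96

Let p = a·d^2 = 42.7. δp/p = √((1·δa/a)² + (2·δd/d)²) = √(0.000502 + 0.0187) = 0.138, so δp = 5.91.
Q = p − y + s: δQ = √(δp² + δy² + δs²) = √(34.9 + 0.176 + 0.397) = 5.96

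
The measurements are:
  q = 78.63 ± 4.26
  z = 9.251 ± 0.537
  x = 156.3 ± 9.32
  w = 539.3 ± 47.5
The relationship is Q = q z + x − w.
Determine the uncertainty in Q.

75.4

Let p = q·z = 727.4. δp/p = √((1·δq/q)² + (1·δz/z)²) = √(0.00294 + 0.00337) = 0.0794, so δp = 57.8.
Q = p + x − w: δQ = √(δp² + δx² + δw²) = √(3340 + 86.9 + 2260) = 75.4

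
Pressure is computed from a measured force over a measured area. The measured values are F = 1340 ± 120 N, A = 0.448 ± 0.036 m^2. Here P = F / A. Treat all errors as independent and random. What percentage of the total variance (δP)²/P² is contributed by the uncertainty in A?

44.6%

(δP/P)² = (1·δF/F)² + (-1·δA/A)²
  F term: (1×0.0896)² = 0.00802
  A term: (-1×0.0804)² = 0.00646
Total = 0.0145. Share from A = 0.00646/0.0145 = 0.446.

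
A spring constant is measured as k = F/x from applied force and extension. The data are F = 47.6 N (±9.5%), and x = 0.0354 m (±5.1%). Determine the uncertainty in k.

Each factor contributes (exponent × relative error)² to (δk/k)²:
  (1·δF/F)² = (1×0.0950)² = 0.00903;  (-1·δx/x)² = (-1×0.0510)² = 0.00260
δk/k = √(0.0116) = 0.108
k = 1340 N/m, so δk = 0.108 × 1340 = 145 N/m.

145 N/m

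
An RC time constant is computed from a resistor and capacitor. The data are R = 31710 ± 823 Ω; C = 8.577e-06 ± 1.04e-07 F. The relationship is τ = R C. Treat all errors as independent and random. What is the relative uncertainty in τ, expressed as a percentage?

Products/powers → add relative errors in quadrature, weighted by exponent:
  (1·δR/R)² = (1×0.0260)² = 0.000674;  (1·δC/C)² = (1×0.0121)² = 0.000147
δτ/τ = √(0.000821) = 0.0286

2.86%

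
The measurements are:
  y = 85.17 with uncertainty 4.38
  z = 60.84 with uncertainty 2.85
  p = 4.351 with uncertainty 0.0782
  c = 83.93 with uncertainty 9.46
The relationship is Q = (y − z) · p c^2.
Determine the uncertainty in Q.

2.33e+05

Let u = y − z = 24.33. δu = √(δy² + δz²) = √(19.2 + 8.12) = 5.23, so δu/u = 0.215.
Q is then a monomial in u, p, c:
δQ/Q = √((δu/u)² + (1·δp/p)² + (2·δc/c)²) = √(0.0461 + 0.000323 + 0.0508) = 0.312
Q = 745700, so δQ = 0.312 × 745700 = 2.33e+05.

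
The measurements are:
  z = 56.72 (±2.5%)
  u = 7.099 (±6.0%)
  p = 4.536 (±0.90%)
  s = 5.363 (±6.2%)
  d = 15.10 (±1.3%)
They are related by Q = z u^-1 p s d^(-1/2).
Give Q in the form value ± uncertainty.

50.02 ± 4.53

Each factor contributes (exponent × relative error)² to (δQ/Q)²:
  (1·δz/z)² = (1×0.0250)² = 0.000625;  (-1·δu/u)² = (-1×0.0600)² = 0.00360;  (1·δp/p)² = (1×0.00900)² = 8.1e-05;  (1·δs/s)² = (1×0.0620)² = 0.00384;  (−½·δd/d)² = (-0.5×0.0130)² = 4.23e-05
δQ/Q = √(0.00819) = 0.0905
Q = 50.02, so δQ = 0.0905 × 50.02 = 4.53.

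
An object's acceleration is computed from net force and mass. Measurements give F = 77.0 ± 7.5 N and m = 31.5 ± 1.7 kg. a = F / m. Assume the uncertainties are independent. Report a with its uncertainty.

2.44 ± 0.272 m/s^2

Products/powers → add relative errors in quadrature, weighted by exponent:
  (1·δF/F)² = (1×0.0974)² = 0.00949;  (-1·δm/m)² = (-1×0.0540)² = 0.00291
δa/a = √(0.0124) = 0.111
a = 2.44 m/s^2, so δa = 0.111 × 2.44 = 0.272 m/s^2.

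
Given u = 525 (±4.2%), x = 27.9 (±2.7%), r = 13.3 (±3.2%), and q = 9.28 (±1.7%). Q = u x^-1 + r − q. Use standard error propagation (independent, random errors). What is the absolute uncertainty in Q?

1.04

Let p = u·x^-1 = 18.8. δp/p = √((1·δu/u)² + (-1·δx/x)²) = √(0.00176 + 0.000729) = 0.0499, so δp = 0.940.
Q = p + r − q: δQ = √(δp² + δr² + δq²) = √(0.883 + 0.181 + 0.0249) = 1.04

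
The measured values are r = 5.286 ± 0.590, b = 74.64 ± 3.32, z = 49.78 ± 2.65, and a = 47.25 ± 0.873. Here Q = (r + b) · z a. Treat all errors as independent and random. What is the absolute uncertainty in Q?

Let u = r + b = 79.93. δu = √(δr² + δb²) = √(0.348 + 11.0) = 3.37, so δu/u = 0.0422.
Q is then a monomial in u, z, a:
δQ/Q = √((δu/u)² + (1·δz/z)² + (1·δa/a)²) = √(0.00178 + 0.00283 + 0.000341) = 0.0704
Q = 188000, so δQ = 0.0704 × 188000 = 13200.

13200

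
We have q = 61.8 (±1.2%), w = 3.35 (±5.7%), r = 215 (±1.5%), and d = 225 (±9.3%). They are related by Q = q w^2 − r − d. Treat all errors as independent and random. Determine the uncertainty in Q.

82.3

Let p = q·w^2 = 694. δp/p = √((1·δq/q)² + (2·δw/w)²) = √(0.000144 + 0.0130) = 0.115, so δp = 79.5.
Q = p − r − d: δQ = √(δp² + δr² + δd²) = √(6320 + 10.4 + 438) = 82.3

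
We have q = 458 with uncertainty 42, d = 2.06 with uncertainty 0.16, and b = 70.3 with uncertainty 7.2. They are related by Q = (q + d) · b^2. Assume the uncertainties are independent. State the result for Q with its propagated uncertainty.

Let u = q + d = 460. δu = √(δq² + δd²) = √(1760 + 0.0256) = 42.0, so δu/u = 0.0913.
Q is then a monomial in u, b:
δQ/Q = √((δu/u)² + (2·δb/b)²) = √(0.00833 + 0.0420) = 0.224
Q = 2.27e+06, so δQ = 0.224 × 2.27e+06 = 5.1e+05.

(2.27 ± 0.510) × 10^6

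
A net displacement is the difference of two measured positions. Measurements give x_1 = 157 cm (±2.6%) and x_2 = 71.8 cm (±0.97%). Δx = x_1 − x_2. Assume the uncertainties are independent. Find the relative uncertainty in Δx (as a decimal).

Absolute uncertainties add in quadrature for a linear combination:
  (δx_1)² = 16.7;  (δx_2)² = 0.485
δΔx = √(17.1) = 4.14 cm
Δx = 85.2 cm, so δΔx/Δx = 4.14/85.2 = 0.0486.

0.0486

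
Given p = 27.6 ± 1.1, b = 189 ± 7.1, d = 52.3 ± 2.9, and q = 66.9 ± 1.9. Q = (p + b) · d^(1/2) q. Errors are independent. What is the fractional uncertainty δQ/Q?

0.0517

Let u = p + b = 217. δu = √(δp² + δb²) = √(1.21 + 50.4) = 7.18, so δu/u = 0.0332.
Q is then a monomial in u, d, q:
δQ/Q = √((δu/u)² + (½·δd/d)² + (1·δq/q)²) = √(0.00110 + 0.000769 + 0.000807) = 0.0517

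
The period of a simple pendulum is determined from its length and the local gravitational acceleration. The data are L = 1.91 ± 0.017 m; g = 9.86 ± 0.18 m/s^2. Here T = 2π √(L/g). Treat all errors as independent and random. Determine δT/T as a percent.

1.02%

Each factor contributes (exponent × relative error)² to (δT/T)²:
  (½·δL/L)² = (0.5×0.00890)² = 1.98e-05;  (−½·δg/g)² = (-0.5×0.0183)² = 8.33e-05
δT/T = √(0.000103) = 0.0102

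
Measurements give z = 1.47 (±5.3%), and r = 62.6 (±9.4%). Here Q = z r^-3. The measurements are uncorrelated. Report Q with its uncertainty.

For a monomial Q ∝ z, r^-3, fractional errors add in quadrature:
  (1·δz/z)² = (1×0.0530)² = 0.00281;  (-3·δr/r)² = (-3×0.0940)² = 0.0795
δQ/Q = √(0.0823) = 0.287
Q = 5.99e-06, so δQ = 0.287 × 5.99e-06 = 1.72e-06.

(5.99 ± 1.72) × 10^-6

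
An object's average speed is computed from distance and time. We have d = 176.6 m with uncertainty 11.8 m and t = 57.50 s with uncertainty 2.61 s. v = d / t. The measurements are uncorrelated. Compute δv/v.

0.0808

Relative error in a monomial: (δv/v)² = Σ (nᵢ · δxᵢ/xᵢ)².
  (1·δd/d)² = (1×0.0668)² = 0.00446;  (-1·δt/t)² = (-1×0.0454)² = 0.00206
δv/v = √(0.00652) = 0.0808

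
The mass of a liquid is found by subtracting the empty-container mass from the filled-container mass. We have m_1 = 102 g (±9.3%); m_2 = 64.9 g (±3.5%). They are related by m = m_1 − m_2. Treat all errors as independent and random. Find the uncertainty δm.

9.75 g

Absolute uncertainties add in quadrature for a linear combination:
  (δm_1)² = 90.0;  (δm_2)² = 5.16
δm = √(95.1) = 9.75 g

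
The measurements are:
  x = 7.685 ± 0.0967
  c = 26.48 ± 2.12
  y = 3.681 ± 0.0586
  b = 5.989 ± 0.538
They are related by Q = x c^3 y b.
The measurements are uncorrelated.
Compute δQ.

Each factor contributes (exponent × relative error)² to (δQ/Q)²:
  (1·δx/x)² = (1×0.0126)² = 0.000158;  (3·δc/c)² = (3×0.0801)² = 0.0577;  (1·δy/y)² = (1×0.0159)² = 0.000253;  (1·δb/b)² = (1×0.0898)² = 0.00807
δQ/Q = √(0.0662) = 0.257
Q = 3.146e+06, so δQ = 0.257 × 3.146e+06 = 8.09e+05.

8.09e+05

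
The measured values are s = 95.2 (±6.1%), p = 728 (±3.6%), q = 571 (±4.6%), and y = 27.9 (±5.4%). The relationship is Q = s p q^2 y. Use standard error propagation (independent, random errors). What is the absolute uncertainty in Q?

8.07e+10

For a monomial Q ∝ s, p, q^2, y, fractional errors add in quadrature:
  (1·δs/s)² = (1×0.0610)² = 0.00372;  (1·δp/p)² = (1×0.0360)² = 0.00130;  (2·δq/q)² = (2×0.0460)² = 0.00846;  (1·δy/y)² = (1×0.0540)² = 0.00292
δQ/Q = √(0.0164) = 0.128
Q = 6.3e+11, so δQ = 0.128 × 6.3e+11 = 8.07e+10.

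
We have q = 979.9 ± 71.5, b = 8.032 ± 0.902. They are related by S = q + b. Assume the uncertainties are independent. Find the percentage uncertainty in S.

Sums and differences: (δS)² = Σ (cᵢ δxᵢ)².
  (δq)² = 5110;  (δb)² = 0.814
δS = √(5110) = 71.5
S = 987.9, so δS/S = 71.5/987.9 = 0.0724.

7.24%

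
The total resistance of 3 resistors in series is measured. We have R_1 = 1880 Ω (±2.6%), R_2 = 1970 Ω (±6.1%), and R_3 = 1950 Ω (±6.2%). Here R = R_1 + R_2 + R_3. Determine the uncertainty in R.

R is a linear combination, so absolute uncertainties add in quadrature:
  (δR_1)² = 2390;  (δR_2)² = 14400;  (δR_3)² = 14600
δR = √(31400) = 177 Ω

177 Ω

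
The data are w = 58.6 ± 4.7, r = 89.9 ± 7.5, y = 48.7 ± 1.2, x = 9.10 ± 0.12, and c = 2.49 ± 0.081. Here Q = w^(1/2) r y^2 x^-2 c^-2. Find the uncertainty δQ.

Relative error in a monomial: (δQ/Q)² = Σ (nᵢ · δxᵢ/xᵢ)².
  (½·δw/w)² = (0.5×0.0802)² = 0.00161;  (1·δr/r)² = (1×0.0834)² = 0.00696;  (2·δy/y)² = (2×0.0246)² = 0.00243;  (-2·δx/x)² = (-2×0.0132)² = 0.000696;  (-2·δc/c)² = (-2×0.0325)² = 0.00423
δQ/Q = √(0.0159) = 0.126
Q = 3180, so δQ = 0.126 × 3180 = 401.

401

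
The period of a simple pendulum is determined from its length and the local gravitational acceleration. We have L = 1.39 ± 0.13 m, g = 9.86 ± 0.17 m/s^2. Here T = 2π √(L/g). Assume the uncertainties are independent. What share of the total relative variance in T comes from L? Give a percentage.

(δT/T)² = (½·δL/L)² + (−½·δg/g)²
  L term: (0.5×0.0935)² = 0.00219
  g term: (-0.5×0.0172)² = 7.43e-05
Total = 0.00226. Share from L = 0.00219/0.00226 = 0.967.

96.7%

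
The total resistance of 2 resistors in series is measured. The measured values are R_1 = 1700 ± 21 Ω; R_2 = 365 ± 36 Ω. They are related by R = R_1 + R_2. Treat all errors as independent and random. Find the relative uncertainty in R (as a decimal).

Absolute uncertainties add in quadrature for a linear combination:
  (δR_1)² = 441;  (δR_2)² = 1300
δR = √(1740) = 41.7 Ω
R = 2060 Ω, so δR/R = 41.7/2060 = 0.0202.

0.0202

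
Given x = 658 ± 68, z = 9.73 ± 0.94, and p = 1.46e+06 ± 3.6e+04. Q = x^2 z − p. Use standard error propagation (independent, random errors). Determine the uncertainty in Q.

9.62e+05

Let w = x^2·z = 4.21e+06. δw/w = √((2·δx/x)² + (1·δz/z)²) = √(0.0427 + 0.00933) = 0.228, so δw = 9.61e+05.
Q = w − p: δQ = √(δw² + δp²) = √(9.24e+11 + 1.3e+09) = 9.62e+05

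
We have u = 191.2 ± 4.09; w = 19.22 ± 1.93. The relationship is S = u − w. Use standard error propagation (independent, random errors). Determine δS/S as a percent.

2.63%

Each term contributes (cᵢ δxᵢ)² to (δS)²:
  (δu)² = 16.7;  (δw)² = 3.72
δS = √(20.5) = 4.52
S = 172.0, so δS/S = 4.52/172.0 = 0.0263.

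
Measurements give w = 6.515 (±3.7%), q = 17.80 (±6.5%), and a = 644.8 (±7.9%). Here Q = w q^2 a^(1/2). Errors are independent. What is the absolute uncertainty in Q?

Since Q is a product/quotient, work with relative uncertainties:
  (1·δw/w)² = (1×0.0370)² = 0.00137;  (2·δq/q)² = (2×0.0650)² = 0.0169;  (½·δa/a)² = (0.5×0.0790)² = 0.00156
δQ/Q = √(0.0198) = 0.141
Q = 52420, so δQ = 0.141 × 52420 = 7380.

7380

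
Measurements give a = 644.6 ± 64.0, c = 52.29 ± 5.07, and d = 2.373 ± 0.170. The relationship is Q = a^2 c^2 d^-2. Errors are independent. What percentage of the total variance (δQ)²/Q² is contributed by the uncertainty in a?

(δQ/Q)² = (2·δa/a)² + (2·δc/c)² + (-2·δd/d)²
  a term: (2×0.0993)² = 0.0394
  c term: (2×0.0970)² = 0.0376
  d term: (-2×0.0716)² = 0.0205
Total = 0.0976. Share from a = 0.0394/0.0976 = 0.404.

40.4%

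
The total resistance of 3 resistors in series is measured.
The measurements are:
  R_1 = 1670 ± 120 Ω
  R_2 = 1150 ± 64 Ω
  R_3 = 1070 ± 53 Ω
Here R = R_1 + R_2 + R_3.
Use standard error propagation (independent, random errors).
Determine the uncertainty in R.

146 Ω

Absolute uncertainties add in quadrature for a linear combination:
  (δR_1)² = 14400;  (δR_2)² = 4100;  (δR_3)² = 2810
δR = √(21300) = 146 Ω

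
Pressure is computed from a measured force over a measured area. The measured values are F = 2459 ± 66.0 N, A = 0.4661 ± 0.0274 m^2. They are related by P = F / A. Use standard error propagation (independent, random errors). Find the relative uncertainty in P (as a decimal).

0.0646

For a monomial P ∝ F, A^-1, fractional errors add in quadrature:
  (1·δF/F)² = (1×0.0268)² = 0.000720;  (-1·δA/A)² = (-1×0.0588)² = 0.00346
δP/P = √(0.00418) = 0.0646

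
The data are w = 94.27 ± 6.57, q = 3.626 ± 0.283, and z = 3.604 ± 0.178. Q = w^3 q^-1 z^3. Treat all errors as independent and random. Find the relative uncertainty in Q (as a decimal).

0.268

Relative error in a monomial: (δQ/Q)² = Σ (nᵢ · δxᵢ/xᵢ)².
  (3·δw/w)² = (3×0.0697)² = 0.0437;  (-1·δq/q)² = (-1×0.0780)² = 0.00609;  (3·δz/z)² = (3×0.0494)² = 0.0220
δQ/Q = √(0.0718) = 0.268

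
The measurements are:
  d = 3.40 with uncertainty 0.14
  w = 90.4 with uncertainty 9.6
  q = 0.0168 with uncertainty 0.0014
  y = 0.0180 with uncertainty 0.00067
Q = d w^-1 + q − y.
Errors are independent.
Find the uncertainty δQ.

Let p = d·w^-1 = 0.0376. δp/p = √((1·δd/d)² + (-1·δw/w)²) = √(0.00170 + 0.0113) = 0.114, so δp = 0.00428.
Q = p + q − y: δQ = √(δp² + δq² + δy²) = √(1.84e-05 + 1.96e-06 + 4.49e-07) = 0.00456

0.00456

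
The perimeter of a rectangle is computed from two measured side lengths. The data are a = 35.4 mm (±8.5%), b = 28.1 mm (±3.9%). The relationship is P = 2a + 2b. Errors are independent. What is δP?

For a sum/difference, combine absolute errors in quadrature:
  (2·δa)² = 36.2;  (2·δb)² = 4.80
δP = √(41.0) = 6.40 mm

6.40 mm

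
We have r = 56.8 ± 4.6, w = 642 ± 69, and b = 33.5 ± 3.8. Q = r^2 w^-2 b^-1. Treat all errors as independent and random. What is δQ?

Since Q is a product/quotient, work with relative uncertainties:
  (2·δr/r)² = (2×0.0810)² = 0.0262;  (-2·δw/w)² = (-2×0.107)² = 0.0462;  (-1·δb/b)² = (-1×0.113)² = 0.0129
δQ/Q = √(0.0853) = 0.292
Q = 0.000234, so δQ = 0.292 × 0.000234 = 6.82e-05.

6.82e-05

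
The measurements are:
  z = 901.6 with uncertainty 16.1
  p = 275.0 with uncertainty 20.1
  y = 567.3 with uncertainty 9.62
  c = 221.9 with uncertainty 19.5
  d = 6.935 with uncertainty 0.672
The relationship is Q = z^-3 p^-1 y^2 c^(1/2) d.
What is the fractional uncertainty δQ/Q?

Each factor contributes (exponent × relative error)² to (δQ/Q)²:
  (-3·δz/z)² = (-3×0.0179)² = 0.00287;  (-1·δp/p)² = (-1×0.0731)² = 0.00534;  (2·δy/y)² = (2×0.0170)² = 0.00115;  (½·δc/c)² = (0.5×0.0879)² = 0.00193;  (1·δd/d)² = (1×0.0969)² = 0.00939
δQ/Q = √(0.0207) = 0.144

0.144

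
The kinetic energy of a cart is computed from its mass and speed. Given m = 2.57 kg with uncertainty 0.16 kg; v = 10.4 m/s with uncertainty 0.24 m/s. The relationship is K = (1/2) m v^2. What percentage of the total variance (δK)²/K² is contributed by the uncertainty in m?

64.5%

(δK/K)² = (1·δm/m)² + (2·δv/v)²
  m term: (1×0.0623)² = 0.00388
  v term: (2×0.0231)² = 0.00213
Total = 0.00601. Share from m = 0.00388/0.00601 = 0.645.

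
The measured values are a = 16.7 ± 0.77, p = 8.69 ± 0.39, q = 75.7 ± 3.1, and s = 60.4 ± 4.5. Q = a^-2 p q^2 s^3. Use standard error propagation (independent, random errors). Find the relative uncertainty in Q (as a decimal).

0.259

Q is a product of powers, so relative uncertainties combine in quadrature:
  (-2·δa/a)² = (-2×0.0461)² = 0.00850;  (1·δp/p)² = (1×0.0449)² = 0.00201;  (2·δq/q)² = (2×0.0410)² = 0.00671;  (3·δs/s)² = (3×0.0745)² = 0.0500
δQ/Q = √(0.0672) = 0.259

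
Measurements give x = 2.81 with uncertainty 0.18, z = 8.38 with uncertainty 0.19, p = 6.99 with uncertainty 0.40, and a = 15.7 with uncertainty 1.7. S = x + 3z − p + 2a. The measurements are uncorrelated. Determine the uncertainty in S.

Absolute uncertainties add in quadrature for a linear combination:
  (δx)² = 0.0324;  (3·δz)² = 0.325;  (δp)² = 0.160;  (2·δa)² = 11.6
δS = √(12.1) = 3.48

3.48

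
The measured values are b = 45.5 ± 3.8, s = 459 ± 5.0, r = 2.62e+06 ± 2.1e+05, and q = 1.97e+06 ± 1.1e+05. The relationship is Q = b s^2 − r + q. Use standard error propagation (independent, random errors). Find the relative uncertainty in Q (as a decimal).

0.0963

Let p = b·s^2 = 9.59e+06. δp/p = √((1·δb/b)² + (2·δs/s)²) = √(0.00698 + 0.000475) = 0.0863, so δp = 8.27e+05.
Q = p − r + q: δQ = √(δp² + δr² + δq²) = √(6.85e+11 + 4.41e+10 + 1.21e+10) = 8.61e+05
Q = 8.94e+06, so δQ/Q = 8.61e+05/8.94e+06 = 0.0963.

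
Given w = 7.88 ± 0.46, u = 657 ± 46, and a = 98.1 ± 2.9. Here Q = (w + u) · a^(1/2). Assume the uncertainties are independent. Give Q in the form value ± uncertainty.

Let h = w + u = 665. δh = √(δw² + δu²) = √(0.212 + 2120) = 46.0, so δh/h = 0.0692.
Q is then a monomial in h, a:
δQ/Q = √((δh/h)² + (½·δa/a)²) = √(0.00479 + 0.000218) = 0.0708
Q = 6590, so δQ = 0.0708 × 6590 = 466.

6590 ± 466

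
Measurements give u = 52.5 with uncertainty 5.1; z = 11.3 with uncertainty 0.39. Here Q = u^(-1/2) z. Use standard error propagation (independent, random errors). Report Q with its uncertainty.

Products/powers → add relative errors in quadrature, weighted by exponent:
  (−½·δu/u)² = (-0.5×0.0971)² = 0.00236;  (1·δz/z)² = (1×0.0345)² = 0.00119
δQ/Q = √(0.00355) = 0.0596
Q = 1.56, so δQ = 0.0596 × 1.56 = 0.0929.

1.56 ± 0.0929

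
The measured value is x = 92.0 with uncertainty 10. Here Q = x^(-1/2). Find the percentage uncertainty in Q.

5.43%

Q ∝ x^(-1/2), so δQ/Q = |−½| · δx/x = 0.5 × 0.109 = 0.0543.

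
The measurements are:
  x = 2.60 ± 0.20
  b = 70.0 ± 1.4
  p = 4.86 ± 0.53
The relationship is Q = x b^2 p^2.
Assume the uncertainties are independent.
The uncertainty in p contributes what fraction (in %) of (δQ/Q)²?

(δQ/Q)² = (1·δx/x)² + (2·δb/b)² + (2·δp/p)²
  x term: (1×0.0769)² = 0.00592
  b term: (2×0.0200)² = 0.00160
  p term: (2×0.109)² = 0.0476
Total = 0.0551. Share from p = 0.0476/0.0551 = 0.864.

86.4%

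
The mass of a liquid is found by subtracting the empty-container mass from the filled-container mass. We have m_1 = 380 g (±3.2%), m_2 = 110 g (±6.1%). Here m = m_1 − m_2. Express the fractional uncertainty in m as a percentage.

m is a linear combination, so absolute uncertainties add in quadrature:
  (δm_1)² = 148;  (δm_2)² = 45.0
δm = √(193) = 13.9 g
m = 270 g, so δm/m = 13.9/270 = 0.0514.

5.14%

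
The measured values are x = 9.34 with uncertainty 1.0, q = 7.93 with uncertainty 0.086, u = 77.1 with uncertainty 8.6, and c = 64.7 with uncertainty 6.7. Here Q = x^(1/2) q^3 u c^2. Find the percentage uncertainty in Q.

24.3%

Since Q is a product/quotient, work with relative uncertainties:
  (½·δx/x)² = (0.5×0.107)² = 0.00287;  (3·δq/q)² = (3×0.0108)² = 0.00106;  (1·δu/u)² = (1×0.112)² = 0.0124;  (2·δc/c)² = (2×0.104)² = 0.0429
δQ/Q = √(0.0593) = 0.243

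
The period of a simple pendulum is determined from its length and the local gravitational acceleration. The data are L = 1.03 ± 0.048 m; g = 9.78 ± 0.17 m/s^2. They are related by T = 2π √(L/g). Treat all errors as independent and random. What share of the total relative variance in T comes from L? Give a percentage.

87.8%

(δT/T)² = (½·δL/L)² + (−½·δg/g)²
  L term: (0.5×0.0466)² = 0.000543
  g term: (-0.5×0.0174)² = 7.55e-05
Total = 0.000618. Share from L = 0.000543/0.000618 = 0.878.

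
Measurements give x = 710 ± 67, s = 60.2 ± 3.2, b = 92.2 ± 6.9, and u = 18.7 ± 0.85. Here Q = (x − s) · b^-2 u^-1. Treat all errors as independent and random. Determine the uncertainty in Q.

0.000766

Let w = x − s = 650. δw = √(δx² + δs²) = √(4490 + 10.2) = 67.1, so δw/w = 0.103.
Q is then a monomial in w, b, u:
δQ/Q = √((δw/w)² + (-2·δb/b)² + (-1·δu/u)²) = √(0.0107 + 0.0224 + 0.00207) = 0.187
Q = 0.00409, so δQ = 0.187 × 0.00409 = 0.000766.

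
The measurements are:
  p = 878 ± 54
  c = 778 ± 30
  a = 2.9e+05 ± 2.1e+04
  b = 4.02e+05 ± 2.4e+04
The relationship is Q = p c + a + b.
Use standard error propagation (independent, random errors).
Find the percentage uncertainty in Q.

Let w = p·c = 6.83e+05. δw/w = √((1·δp/p)² + (1·δc/c)²) = √(0.00378 + 0.00149) = 0.0726, so δw = 49600.
Q = w + a + b: δQ = √(δw² + δa² + δb²) = √(2.46e+09 + 4.41e+08 + 5.76e+08) = 59000
Q = 1.38e+06, so δQ/Q = 59000/1.38e+06 = 0.0429.

4.29%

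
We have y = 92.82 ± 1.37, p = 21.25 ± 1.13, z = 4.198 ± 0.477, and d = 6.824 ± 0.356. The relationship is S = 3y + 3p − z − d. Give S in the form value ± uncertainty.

331.2 ± 5.36

Absolute uncertainties add in quadrature for a linear combination:
  (3·δy)² = 16.9;  (3·δp)² = 11.5;  (δz)² = 0.228;  (δd)² = 0.127
δS = √(28.7) = 5.36
S = 331.2.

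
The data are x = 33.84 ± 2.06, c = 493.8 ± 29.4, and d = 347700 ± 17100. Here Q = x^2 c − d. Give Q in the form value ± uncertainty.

Let p = x^2·c = 565500. δp/p = √((2·δx/x)² + (1·δc/c)²) = √(0.0148 + 0.00354) = 0.136, so δp = 76600.
Q = p − d: δQ = √(δp² + δd²) = √(5.87e+09 + 2.92e+08) = 78500
Q = 217800.

217800 ± 78500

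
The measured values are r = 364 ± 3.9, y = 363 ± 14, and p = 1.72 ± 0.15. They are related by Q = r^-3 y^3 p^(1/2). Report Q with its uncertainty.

Q is a product of powers, so relative uncertainties combine in quadrature:
  (-3·δr/r)² = (-3×0.0107)² = 0.00103;  (3·δy/y)² = (3×0.0386)² = 0.0134;  (½·δp/p)² = (0.5×0.0872)² = 0.00190
δQ/Q = √(0.0163) = 0.128
Q = 1.30, so δQ = 0.128 × 1.30 = 0.166.

1.30 ± 0.166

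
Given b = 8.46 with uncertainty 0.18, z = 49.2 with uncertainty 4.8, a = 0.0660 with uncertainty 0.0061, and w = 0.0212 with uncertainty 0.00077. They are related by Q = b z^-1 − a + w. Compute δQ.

Let p = b·z^-1 = 0.172. δp/p = √((1·δb/b)² + (-1·δz/z)²) = √(0.000453 + 0.00952) = 0.0999, so δp = 0.0172.
Q = p − a + w: δQ = √(δp² + δa² + δw²) = √(0.000295 + 3.72e-05 + 5.93e-07) = 0.0182

0.0182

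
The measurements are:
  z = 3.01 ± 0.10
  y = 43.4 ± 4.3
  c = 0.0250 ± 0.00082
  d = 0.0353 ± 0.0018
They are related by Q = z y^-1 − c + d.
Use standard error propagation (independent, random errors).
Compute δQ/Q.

0.0943

Let p = z·y^-1 = 0.0694. δp/p = √((1·δz/z)² + (-1·δy/y)²) = √(0.00110 + 0.00982) = 0.105, so δp = 0.00725.
Q = p − c + d: δQ = √(δp² + δc² + δd²) = √(5.25e-05 + 6.72e-07 + 3.24e-06) = 0.00751
Q = 0.0797, so δQ/Q = 0.00751/0.0797 = 0.0943.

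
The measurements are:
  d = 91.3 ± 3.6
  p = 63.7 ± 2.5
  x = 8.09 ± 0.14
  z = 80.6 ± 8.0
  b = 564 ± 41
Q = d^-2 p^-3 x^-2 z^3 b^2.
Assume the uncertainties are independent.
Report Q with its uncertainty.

1.18 ± 0.428

Each factor contributes (exponent × relative error)² to (δQ/Q)²:
  (-2·δd/d)² = (-2×0.0394)² = 0.00622;  (-3·δp/p)² = (-3×0.0392)² = 0.0139;  (-2·δx/x)² = (-2×0.0173)² = 0.00120;  (3·δz/z)² = (3×0.0993)² = 0.0887;  (2·δb/b)² = (2×0.0727)² = 0.0211
δQ/Q = √(0.131) = 0.362
Q = 1.18, so δQ = 0.362 × 1.18 = 0.428.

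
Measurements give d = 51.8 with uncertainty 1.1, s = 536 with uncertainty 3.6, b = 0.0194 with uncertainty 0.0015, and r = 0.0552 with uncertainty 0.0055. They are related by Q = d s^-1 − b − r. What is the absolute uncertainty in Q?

0.00609

Let p = d·s^-1 = 0.0966. δp/p = √((1·δd/d)² + (-1·δs/s)²) = √(0.000451 + 4.51e-05) = 0.0223, so δp = 0.00215.
Q = p − b − r: δQ = √(δp² + δb² + δr²) = √(4.63e-06 + 2.25e-06 + 3.02e-05) = 0.00609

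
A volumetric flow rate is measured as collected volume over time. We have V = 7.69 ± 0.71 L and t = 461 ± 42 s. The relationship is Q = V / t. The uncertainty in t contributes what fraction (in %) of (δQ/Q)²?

49.3%

(δQ/Q)² = (1·δV/V)² + (-1·δt/t)²
  V term: (1×0.0923)² = 0.00852
  t term: (-1×0.0911)² = 0.00830
Total = 0.0168. Share from t = 0.00830/0.0168 = 0.493.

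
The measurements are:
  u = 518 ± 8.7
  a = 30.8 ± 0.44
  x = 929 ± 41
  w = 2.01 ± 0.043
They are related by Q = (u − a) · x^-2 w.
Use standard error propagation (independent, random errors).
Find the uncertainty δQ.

0.000105

Let h = u − a = 487. δh = √(δu² + δa²) = √(75.7 + 0.194) = 8.71, so δh/h = 0.0179.
Q is then a monomial in h, x, w:
δQ/Q = √((δh/h)² + (-2·δx/x)² + (1·δw/w)²) = √(0.000320 + 0.00779 + 0.000458) = 0.0926
Q = 0.00113, so δQ = 0.0926 × 0.00113 = 0.000105.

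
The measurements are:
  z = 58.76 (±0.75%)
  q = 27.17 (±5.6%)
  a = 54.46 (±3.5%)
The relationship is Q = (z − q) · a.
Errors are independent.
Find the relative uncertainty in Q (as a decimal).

0.0612

Let u = z − q = 31.59. δu = √(δz² + δq²) = √(0.194 + 2.32) = 1.58, so δu/u = 0.0501.
Q is then a monomial in u, a:
δQ/Q = √((δu/u)² + (1·δa/a)²) = √(0.00251 + 0.00123) = 0.0612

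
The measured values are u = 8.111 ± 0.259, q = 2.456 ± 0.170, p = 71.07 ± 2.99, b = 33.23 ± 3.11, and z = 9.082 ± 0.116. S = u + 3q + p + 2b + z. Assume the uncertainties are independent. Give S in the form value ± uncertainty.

162.1 ± 6.93

S is a linear combination, so absolute uncertainties add in quadrature:
  (δu)² = 0.0671;  (3·δq)² = 0.260;  (δp)² = 8.94;  (2·δb)² = 38.7;  (δz)² = 0.0135
δS = √(48.0) = 6.93
S = 162.1.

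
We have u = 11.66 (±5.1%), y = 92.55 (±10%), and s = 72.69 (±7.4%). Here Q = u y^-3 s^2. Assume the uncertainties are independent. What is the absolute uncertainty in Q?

Q is a product of powers, so relative uncertainties combine in quadrature:
  (1·δu/u)² = (1×0.0510)² = 0.00260;  (-3·δy/y)² = (-3×0.100)² = 0.0900;  (2·δs/s)² = (2×0.0740)² = 0.0219
δQ/Q = √(0.115) = 0.338
Q = 0.07772, so δQ = 0.338 × 0.07772 = 0.0263.

0.0263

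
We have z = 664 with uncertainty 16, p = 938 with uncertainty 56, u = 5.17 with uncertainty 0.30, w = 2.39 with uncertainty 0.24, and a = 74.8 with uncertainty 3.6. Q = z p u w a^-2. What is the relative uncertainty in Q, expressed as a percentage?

16.4%

Each factor contributes (exponent × relative error)² to (δQ/Q)²:
  (1·δz/z)² = (1×0.0241)² = 0.000581;  (1·δp/p)² = (1×0.0597)² = 0.00356;  (1·δu/u)² = (1×0.0580)² = 0.00337;  (1·δw/w)² = (1×0.100)² = 0.0101;  (-2·δa/a)² = (-2×0.0481)² = 0.00927
δQ/Q = √(0.0269) = 0.164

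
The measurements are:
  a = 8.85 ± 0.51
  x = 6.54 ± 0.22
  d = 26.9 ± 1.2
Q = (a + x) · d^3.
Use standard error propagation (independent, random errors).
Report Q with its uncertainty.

(3.00 ± 0.415) × 10^5

Let u = a + x = 15.4. δu = √(δa² + δx²) = √(0.260 + 0.0484) = 0.555, so δu/u = 0.0361.
Q is then a monomial in u, d:
δQ/Q = √((δu/u)² + (3·δd/d)²) = √(0.00130 + 0.0179) = 0.139
Q = 3e+05, so δQ = 0.139 × 3e+05 = 41500.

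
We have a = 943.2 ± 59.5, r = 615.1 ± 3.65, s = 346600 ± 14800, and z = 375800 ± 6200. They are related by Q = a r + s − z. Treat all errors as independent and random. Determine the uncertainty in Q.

40100

Let p = a·r = 580200. δp/p = √((1·δa/a)² + (1·δr/r)²) = √(0.00398 + 3.52e-05) = 0.0634, so δp = 36800.
Q = p + s − z: δQ = √(δp² + δs² + δz²) = √(1.35e+09 + 2.19e+08 + 3.84e+07) = 40100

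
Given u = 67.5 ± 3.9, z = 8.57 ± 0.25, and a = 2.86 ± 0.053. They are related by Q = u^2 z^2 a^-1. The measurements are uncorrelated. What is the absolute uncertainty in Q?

15300

Relative error in a monomial: (δQ/Q)² = Σ (nᵢ · δxᵢ/xᵢ)².
  (2·δu/u)² = (2×0.0578)² = 0.0134;  (2·δz/z)² = (2×0.0292)² = 0.00340;  (-1·δa/a)² = (-1×0.0185)² = 0.000343
δQ/Q = √(0.0171) = 0.131
Q = 1.17e+05, so δQ = 0.131 × 1.17e+05 = 15300.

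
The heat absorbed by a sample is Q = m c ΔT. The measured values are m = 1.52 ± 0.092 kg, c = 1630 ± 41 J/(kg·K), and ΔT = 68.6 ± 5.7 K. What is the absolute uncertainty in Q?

18000 J

Each factor contributes (exponent × relative error)² to (δQ/Q)²:
  (1·δm/m)² = (1×0.0605)² = 0.00366;  (1·δc/c)² = (1×0.0252)² = 0.000633;  (1·δΔT/ΔT)² = (1×0.0831)² = 0.00690
δQ/Q = √(0.0112) = 0.106
Q = 1.7e+05 J, so δQ = 0.106 × 1.7e+05 = 18000 J.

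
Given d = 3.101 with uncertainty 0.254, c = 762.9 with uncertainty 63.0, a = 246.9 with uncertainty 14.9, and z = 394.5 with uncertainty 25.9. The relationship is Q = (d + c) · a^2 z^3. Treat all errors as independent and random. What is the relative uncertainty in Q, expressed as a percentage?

Let u = d + c = 766.0. δu = √(δd² + δc²) = √(0.0645 + 3970) = 63.0, so δu/u = 0.0822.
Q is then a monomial in u, a, z:
δQ/Q = √((δu/u)² + (2·δa/a)² + (3·δz/z)²) = √(0.00676 + 0.0146 + 0.0388) = 0.245

24.5%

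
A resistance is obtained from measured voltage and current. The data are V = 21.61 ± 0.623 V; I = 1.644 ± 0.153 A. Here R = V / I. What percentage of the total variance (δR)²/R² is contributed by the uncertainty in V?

8.76%

(δR/R)² = (1·δV/V)² + (-1·δI/I)²
  V term: (1×0.0288)² = 0.000831
  I term: (-1×0.0931)² = 0.00866
Total = 0.00949. Share from V = 0.000831/0.00949 = 0.0876.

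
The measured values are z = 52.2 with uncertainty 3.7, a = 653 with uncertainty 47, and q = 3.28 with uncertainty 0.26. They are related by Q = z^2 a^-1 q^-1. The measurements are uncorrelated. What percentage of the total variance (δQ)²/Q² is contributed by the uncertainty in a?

(δQ/Q)² = (2·δz/z)² + (-1·δa/a)² + (-1·δq/q)²
  z term: (2×0.0709)² = 0.0201
  a term: (-1×0.0720)² = 0.00518
  q term: (-1×0.0793)² = 0.00628
Total = 0.0316. Share from a = 0.00518/0.0316 = 0.164.

16.4%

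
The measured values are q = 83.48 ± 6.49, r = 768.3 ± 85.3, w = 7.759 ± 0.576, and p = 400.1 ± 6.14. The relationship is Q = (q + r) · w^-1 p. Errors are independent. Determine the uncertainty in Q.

5530

Let u = q + r = 851.8. δu = √(δq² + δr²) = √(42.1 + 7280) = 85.5, so δu/u = 0.100.
Q is then a monomial in u, w, p:
δQ/Q = √((δu/u)² + (-1·δw/w)² + (1·δp/p)²) = √(0.0101 + 0.00551 + 0.000236) = 0.126
Q = 43920, so δQ = 0.126 × 43920 = 5530.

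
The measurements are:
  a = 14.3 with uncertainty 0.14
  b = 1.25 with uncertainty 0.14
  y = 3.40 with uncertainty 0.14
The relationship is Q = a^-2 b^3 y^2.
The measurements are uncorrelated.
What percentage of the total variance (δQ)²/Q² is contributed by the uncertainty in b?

(δQ/Q)² = (-2·δa/a)² + (3·δb/b)² + (2·δy/y)²
  a term: (-2×0.00979)² = 0.000383
  b term: (3×0.112)² = 0.113
  y term: (2×0.0412)² = 0.00678
Total = 0.120. Share from b = 0.113/0.120 = 0.940.

94.0%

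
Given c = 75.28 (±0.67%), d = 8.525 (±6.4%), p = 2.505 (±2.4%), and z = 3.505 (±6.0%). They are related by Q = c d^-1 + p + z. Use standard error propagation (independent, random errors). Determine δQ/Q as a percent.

Let w = c·d^-1 = 8.830. δw/w = √((1·δc/c)² + (-1·δd/d)²) = √(4.49e-05 + 0.00410) = 0.0643, so δw = 0.568.
Q = w + p + z: δQ = √(δw² + δp² + δz²) = √(0.323 + 0.00361 + 0.0442) = 0.609
Q = 14.84, so δQ/Q = 0.609/14.84 = 0.0410.

4.10%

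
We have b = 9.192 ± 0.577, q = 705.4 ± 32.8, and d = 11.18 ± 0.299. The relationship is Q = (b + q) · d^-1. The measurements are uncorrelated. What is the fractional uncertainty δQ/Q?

Let u = b + q = 714.6. δu = √(δb² + δq²) = √(0.333 + 1080) = 32.8, so δu/u = 0.0459.
Q is then a monomial in u, d:
δQ/Q = √((δu/u)² + (-1·δd/d)²) = √(0.00211 + 0.000715) = 0.0531

0.0531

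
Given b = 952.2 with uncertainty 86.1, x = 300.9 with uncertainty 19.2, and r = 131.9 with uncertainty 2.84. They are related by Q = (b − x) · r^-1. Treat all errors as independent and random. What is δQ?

Let u = b − x = 651.3. δu = √(δb² + δx²) = √(7410 + 369) = 88.2, so δu/u = 0.135.
Q is then a monomial in u, r:
δQ/Q = √((δu/u)² + (-1·δr/r)²) = √(0.0183 + 0.000464) = 0.137
Q = 4.938, so δQ = 0.137 × 4.938 = 0.677.

0.677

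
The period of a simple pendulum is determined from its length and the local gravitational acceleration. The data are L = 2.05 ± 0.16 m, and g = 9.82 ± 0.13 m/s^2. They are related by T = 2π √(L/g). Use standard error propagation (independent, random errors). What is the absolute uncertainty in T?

0.114 s

For a monomial T ∝ L^(1/2), g^(-1/2), fractional errors add in quadrature:
  (½·δL/L)² = (0.5×0.0780)² = 0.00152;  (−½·δg/g)² = (-0.5×0.0132)² = 4.38e-05
δT/T = √(0.00157) = 0.0396
T = 2.87 s, so δT = 0.0396 × 2.87 = 0.114 s.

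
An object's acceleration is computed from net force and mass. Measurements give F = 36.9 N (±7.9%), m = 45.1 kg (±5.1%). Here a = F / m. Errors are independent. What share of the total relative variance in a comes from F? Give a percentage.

70.6%

(δa/a)² = (1·δF/F)² + (-1·δm/m)²
  F term: (1×0.0790)² = 0.00624
  m term: (-1×0.0510)² = 0.00260
Total = 0.00884. Share from F = 0.00624/0.00884 = 0.706.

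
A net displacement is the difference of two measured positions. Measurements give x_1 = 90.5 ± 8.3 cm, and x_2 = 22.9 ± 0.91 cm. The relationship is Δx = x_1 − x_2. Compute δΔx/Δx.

Sums and differences: (δΔx)² = Σ (cᵢ δxᵢ)².
  (δx_1)² = 68.9;  (δx_2)² = 0.828
δΔx = √(69.7) = 8.35 cm
Δx = 67.6 cm, so δΔx/Δx = 8.35/67.6 = 0.124.

0.124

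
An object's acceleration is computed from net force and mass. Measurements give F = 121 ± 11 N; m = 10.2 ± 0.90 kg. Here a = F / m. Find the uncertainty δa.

1.50 m/s^2

For a monomial a ∝ F, m^-1, fractional errors add in quadrature:
  (1·δF/F)² = (1×0.0909)² = 0.00826;  (-1·δm/m)² = (-1×0.0882)² = 0.00779
δa/a = √(0.0160) = 0.127
a = 11.9 m/s^2, so δa = 0.127 × 11.9 = 1.50 m/s^2.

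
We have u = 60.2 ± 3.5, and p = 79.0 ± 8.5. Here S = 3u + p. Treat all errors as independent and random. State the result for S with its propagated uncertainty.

For a sum/difference, combine absolute errors in quadrature:
  (3·δu)² = 110;  (δp)² = 72.2
δS = √(182) = 13.5
S = 260.

260 ± 13.5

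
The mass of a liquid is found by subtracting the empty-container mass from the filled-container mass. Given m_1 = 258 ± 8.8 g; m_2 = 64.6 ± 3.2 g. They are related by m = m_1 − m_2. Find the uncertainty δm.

For a sum/difference, combine absolute errors in quadrature:
  (δm_1)² = 77.4;  (δm_2)² = 10.2
δm = √(87.7) = 9.36 g

9.36 g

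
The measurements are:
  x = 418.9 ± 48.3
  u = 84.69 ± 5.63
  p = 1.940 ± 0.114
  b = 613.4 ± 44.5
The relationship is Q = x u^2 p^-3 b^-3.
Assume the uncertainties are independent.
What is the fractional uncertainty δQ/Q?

0.331

Since Q is a product/quotient, work with relative uncertainties:
  (1·δx/x)² = (1×0.115)² = 0.0133;  (2·δu/u)² = (2×0.0665)² = 0.0177;  (-3·δp/p)² = (-3×0.0588)² = 0.0311;  (-3·δb/b)² = (-3×0.0725)² = 0.0474
δQ/Q = √(0.109) = 0.331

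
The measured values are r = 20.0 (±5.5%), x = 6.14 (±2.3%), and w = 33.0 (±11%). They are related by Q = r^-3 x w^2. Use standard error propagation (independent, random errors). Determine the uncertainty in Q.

0.231

Relative error in a monomial: (δQ/Q)² = Σ (nᵢ · δxᵢ/xᵢ)².
  (-3·δr/r)² = (-3×0.0550)² = 0.0272;  (1·δx/x)² = (1×0.0230)² = 0.000529;  (2·δw/w)² = (2×0.110)² = 0.0484
δQ/Q = √(0.0762) = 0.276
Q = 0.836, so δQ = 0.276 × 0.836 = 0.231.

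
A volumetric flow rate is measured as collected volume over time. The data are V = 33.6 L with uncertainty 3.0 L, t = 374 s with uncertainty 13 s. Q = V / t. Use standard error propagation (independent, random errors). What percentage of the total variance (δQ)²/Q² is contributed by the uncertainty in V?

86.8%

(δQ/Q)² = (1·δV/V)² + (-1·δt/t)²
  V term: (1×0.0893)² = 0.00797
  t term: (-1×0.0348)² = 0.00121
Total = 0.00918. Share from V = 0.00797/0.00918 = 0.868.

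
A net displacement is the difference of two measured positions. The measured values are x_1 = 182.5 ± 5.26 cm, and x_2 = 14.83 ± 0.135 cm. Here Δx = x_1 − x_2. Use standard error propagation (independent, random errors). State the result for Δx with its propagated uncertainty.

167.7 ± 5.26 cm

For a sum/difference, combine absolute errors in quadrature:
  (δx_1)² = 27.7;  (δx_2)² = 0.0182
δΔx = √(27.7) = 5.26 cm
Δx = 167.7 cm.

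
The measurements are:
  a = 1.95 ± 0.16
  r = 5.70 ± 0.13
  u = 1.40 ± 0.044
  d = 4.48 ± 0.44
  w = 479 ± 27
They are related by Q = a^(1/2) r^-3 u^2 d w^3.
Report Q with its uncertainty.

Products/powers → add relative errors in quadrature, weighted by exponent:
  (½·δa/a)² = (0.5×0.0821)² = 0.00168;  (-3·δr/r)² = (-3×0.0228)² = 0.00468;  (2·δu/u)² = (2×0.0314)² = 0.00395;  (1·δd/d)² = (1×0.0982)² = 0.00965;  (3·δw/w)² = (3×0.0564)² = 0.0286
δQ/Q = √(0.0486) = 0.220
Q = 7.28e+06, so δQ = 0.220 × 7.28e+06 = 1.6e+06.

(7.28 ± 1.60) × 10^6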